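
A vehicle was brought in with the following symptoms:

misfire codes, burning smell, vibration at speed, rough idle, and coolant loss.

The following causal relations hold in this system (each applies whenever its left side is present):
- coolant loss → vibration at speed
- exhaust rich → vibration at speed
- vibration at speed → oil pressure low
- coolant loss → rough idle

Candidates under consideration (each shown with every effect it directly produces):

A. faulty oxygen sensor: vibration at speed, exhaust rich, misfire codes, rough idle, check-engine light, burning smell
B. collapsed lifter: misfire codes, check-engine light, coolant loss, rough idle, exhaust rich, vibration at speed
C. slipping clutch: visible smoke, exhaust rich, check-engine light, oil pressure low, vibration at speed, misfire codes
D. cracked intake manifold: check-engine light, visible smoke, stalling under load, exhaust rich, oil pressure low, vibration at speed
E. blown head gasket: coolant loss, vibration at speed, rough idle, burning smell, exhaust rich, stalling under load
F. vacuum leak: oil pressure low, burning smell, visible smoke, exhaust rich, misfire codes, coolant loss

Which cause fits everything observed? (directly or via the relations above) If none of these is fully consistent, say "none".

Testing each hypothesis:
(A) faulty oxygen sensor — does not account for coolant loss
(B) collapsed lifter — misfire codes +; burning smell -; vibration at speed +; rough idle +; coolant loss +
(C) slipping clutch — does not account for burning smell, rough idle, coolant loss
(D) cracked intake manifold — misfire codes -; burning smell -; vibration at speed +; rough idle -; coolant loss -
(E) blown head gasket — does not account for misfire codes
(F) vacuum leak — misfire codes +; burning smell +; vibration at speed + (by exhaust rich → vibration at speed); rough idle + (by coolant loss → rough idle); coolant loss +
(F) alone accounts for all the evidence.

F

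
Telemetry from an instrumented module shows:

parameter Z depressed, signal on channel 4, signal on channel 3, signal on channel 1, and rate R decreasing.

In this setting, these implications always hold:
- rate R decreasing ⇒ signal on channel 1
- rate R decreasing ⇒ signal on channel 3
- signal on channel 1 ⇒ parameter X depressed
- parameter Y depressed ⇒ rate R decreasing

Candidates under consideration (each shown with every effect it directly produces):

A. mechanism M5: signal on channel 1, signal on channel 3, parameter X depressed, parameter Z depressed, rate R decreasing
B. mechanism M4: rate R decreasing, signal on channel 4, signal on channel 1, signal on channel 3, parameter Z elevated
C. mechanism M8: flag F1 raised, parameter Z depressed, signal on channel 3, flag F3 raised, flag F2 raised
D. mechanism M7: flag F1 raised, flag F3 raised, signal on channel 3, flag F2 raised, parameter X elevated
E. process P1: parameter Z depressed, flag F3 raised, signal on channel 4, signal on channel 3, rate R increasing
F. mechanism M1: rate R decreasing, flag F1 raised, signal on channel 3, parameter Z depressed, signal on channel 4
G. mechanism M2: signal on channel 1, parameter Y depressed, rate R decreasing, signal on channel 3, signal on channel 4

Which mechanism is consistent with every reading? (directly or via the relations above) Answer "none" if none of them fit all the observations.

F

Checking each candidate against the observations:
(A) mechanism M5 — parameter Z depressed yes; signal on channel 4 NO; signal on channel 3 yes; signal on channel 1 yes; rate R decreasing yes
(B) mechanism M4 — fails on parameter Z depressed (predicts parameter Z elevated, not parameter Z depressed)
(C) mechanism M8 — does not account for signal on channel 4, signal on channel 1, rate R decreasing
(D) mechanism M7 — does not account for parameter Z depressed, signal on channel 4, signal on channel 1, rate R decreasing
(E) process P1 — fails on signal on channel 1, rate R decreasing (predicts rate R increasing, not rate R decreasing)
(F) mechanism M1 — parameter Z depressed yes; signal on channel 4 yes; signal on channel 3 yes; signal on channel 1 yes (through rate R decreasing → signal on channel 1); rate R decreasing yes
(G) mechanism M2 — does not account for parameter Z depressed
(F) is the only candidate with no mismatches.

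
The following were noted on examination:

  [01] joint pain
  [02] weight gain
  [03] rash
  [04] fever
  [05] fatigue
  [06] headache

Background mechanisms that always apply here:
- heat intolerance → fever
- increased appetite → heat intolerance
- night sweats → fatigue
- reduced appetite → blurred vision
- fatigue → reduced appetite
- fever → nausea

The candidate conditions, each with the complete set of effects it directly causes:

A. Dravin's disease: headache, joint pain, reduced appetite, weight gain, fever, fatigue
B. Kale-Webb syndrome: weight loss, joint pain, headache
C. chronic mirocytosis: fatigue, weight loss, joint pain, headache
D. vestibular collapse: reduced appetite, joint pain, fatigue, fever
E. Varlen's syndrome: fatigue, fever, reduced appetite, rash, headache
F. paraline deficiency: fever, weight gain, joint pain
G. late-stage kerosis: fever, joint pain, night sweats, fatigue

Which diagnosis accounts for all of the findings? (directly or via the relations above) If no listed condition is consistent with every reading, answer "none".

Checking each candidate against the observations:
(A) Dravin's disease — joint pain ✓; weight gain ✓; rash ✗; fever ✓; fatigue ✓; headache ✓
(B) Kale-Webb syndrome — fails on weight gain, rash, fever, fatigue (predicts weight loss, not weight gain)
(C) chronic mirocytosis — fails on weight gain, rash, fever (predicts weight loss, not weight gain)
(D) vestibular collapse — does not account for weight gain, rash, headache
(E) Varlen's syndrome — does not account for joint pain, weight gain
(F) paraline deficiency — does not account for rash, fatigue, headache
(G) late-stage kerosis — joint pain ✓; weight gain ✗; rash ✗; fever ✓; fatigue ✓; headache ✗
No candidate is consistent with all observations.

none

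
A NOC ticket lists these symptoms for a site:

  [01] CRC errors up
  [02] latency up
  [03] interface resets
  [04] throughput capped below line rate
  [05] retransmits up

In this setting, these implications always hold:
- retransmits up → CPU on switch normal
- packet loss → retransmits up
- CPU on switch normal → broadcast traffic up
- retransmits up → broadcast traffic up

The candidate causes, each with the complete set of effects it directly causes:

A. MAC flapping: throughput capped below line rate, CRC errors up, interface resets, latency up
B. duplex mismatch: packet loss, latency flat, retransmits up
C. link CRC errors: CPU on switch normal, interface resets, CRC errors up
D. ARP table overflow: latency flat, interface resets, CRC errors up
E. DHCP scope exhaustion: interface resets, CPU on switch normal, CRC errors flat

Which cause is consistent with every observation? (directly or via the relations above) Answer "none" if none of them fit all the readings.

Testing each hypothesis:
(A) MAC flapping — CRC errors up match; latency up match; interface resets match; throughput capped below line rate match; retransmits up miss
(B) duplex mismatch — CRC errors up miss; latency up miss; interface resets miss; throughput capped below line rate miss; retransmits up match
(C) link CRC errors — does not account for latency up, throughput capped below line rate, retransmits up
(D) ARP table overflow — CRC errors up match; latency up miss; interface resets match; throughput capped below line rate miss; retransmits up miss
(E) DHCP scope exhaustion — CRC errors up miss; latency up miss; interface resets match; throughput capped below line rate miss; retransmits up miss
No candidate is consistent with all observations.

none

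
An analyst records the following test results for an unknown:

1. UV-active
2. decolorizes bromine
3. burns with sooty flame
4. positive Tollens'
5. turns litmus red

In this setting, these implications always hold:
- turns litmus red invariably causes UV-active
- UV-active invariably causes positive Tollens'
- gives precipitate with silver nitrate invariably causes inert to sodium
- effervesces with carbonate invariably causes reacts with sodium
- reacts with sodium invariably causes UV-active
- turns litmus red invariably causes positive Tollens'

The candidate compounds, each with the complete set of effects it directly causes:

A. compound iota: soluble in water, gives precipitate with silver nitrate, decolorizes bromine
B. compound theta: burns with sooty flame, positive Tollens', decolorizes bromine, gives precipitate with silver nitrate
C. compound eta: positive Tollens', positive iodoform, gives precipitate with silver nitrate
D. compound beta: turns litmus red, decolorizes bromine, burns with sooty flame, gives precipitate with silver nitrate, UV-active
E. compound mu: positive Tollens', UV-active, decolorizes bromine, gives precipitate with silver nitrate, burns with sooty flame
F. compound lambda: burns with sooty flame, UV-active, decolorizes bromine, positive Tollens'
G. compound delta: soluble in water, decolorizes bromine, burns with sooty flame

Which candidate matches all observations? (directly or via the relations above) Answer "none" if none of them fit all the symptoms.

D

Checking each candidate against the observations:
(A) compound iota — does not account for UV-active, burns with sooty flame, positive Tollens', turns litmus red
(B) compound theta — does not account for UV-active, turns litmus red
(C) compound eta — does not account for UV-active, decolorizes bromine, burns with sooty flame, turns litmus red
(D) compound beta — accounts for every observation (positive Tollens' by UV-active → positive Tollens')
(E) compound mu — UV-active +; decolorizes bromine +; burns with sooty flame +; positive Tollens' +; turns litmus red -
(F) compound lambda — does not account for turns litmus red
(G) compound delta — UV-active -; decolorizes bromine +; burns with sooty flame +; positive Tollens' -; turns litmus red -
(D) alone accounts for all the evidence.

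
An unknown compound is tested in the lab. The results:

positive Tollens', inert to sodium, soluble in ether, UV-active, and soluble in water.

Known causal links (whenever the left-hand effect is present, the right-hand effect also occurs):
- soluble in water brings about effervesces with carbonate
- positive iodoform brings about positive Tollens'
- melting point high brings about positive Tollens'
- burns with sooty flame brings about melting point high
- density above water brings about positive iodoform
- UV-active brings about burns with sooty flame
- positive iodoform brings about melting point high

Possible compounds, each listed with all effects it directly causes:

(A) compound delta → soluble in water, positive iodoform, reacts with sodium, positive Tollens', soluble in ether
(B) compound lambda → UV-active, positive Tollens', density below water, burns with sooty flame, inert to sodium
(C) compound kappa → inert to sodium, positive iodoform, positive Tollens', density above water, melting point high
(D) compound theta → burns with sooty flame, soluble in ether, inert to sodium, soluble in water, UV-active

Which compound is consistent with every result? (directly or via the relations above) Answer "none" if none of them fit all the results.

D

For each candidate, compare predicted effects to what was observed:
(A) compound delta — positive Tollens' ✓; inert to sodium ✗; soluble in ether ✓; UV-active ✗; soluble in water ✓
(B) compound lambda — does not account for soluble in ether, soluble in water
(C) compound kappa — positive Tollens' ✓; inert to sodium ✓; soluble in ether ✗; UV-active ✗; soluble in water ✗
(D) compound theta — accounts for every observation (positive Tollens' via burns with sooty flame → melting point high → positive Tollens')
(D) alone accounts for all the evidence.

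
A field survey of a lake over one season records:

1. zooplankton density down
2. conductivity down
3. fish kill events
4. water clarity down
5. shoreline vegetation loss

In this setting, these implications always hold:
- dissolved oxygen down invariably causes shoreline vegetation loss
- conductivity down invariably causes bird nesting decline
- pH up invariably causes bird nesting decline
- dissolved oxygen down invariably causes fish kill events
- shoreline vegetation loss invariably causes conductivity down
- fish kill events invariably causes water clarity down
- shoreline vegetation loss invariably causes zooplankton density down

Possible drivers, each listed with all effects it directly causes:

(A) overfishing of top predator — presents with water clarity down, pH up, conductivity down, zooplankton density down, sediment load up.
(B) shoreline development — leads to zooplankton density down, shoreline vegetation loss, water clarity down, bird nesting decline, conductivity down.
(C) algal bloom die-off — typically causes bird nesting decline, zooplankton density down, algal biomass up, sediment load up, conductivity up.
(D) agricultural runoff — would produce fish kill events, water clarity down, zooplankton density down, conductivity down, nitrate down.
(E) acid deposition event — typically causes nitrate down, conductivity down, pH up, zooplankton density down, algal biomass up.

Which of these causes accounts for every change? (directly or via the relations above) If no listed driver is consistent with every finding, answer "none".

none

Testing each hypothesis:
(A) overfishing of top predator — does not account for fish kill events, shoreline vegetation loss
(B) shoreline development — zooplankton density down +; conductivity down +; fish kill events -; water clarity down +; shoreline vegetation loss +
(C) algal bloom die-off — zooplankton density down +; conductivity down -; fish kill events -; water clarity down -; shoreline vegetation loss -
(D) agricultural runoff — zooplankton density down +; conductivity down +; fish kill events +; water clarity down +; shoreline vegetation loss -
(E) acid deposition event — does not account for fish kill events, water clarity down, shoreline vegetation loss
Every candidate fails on at least one observation.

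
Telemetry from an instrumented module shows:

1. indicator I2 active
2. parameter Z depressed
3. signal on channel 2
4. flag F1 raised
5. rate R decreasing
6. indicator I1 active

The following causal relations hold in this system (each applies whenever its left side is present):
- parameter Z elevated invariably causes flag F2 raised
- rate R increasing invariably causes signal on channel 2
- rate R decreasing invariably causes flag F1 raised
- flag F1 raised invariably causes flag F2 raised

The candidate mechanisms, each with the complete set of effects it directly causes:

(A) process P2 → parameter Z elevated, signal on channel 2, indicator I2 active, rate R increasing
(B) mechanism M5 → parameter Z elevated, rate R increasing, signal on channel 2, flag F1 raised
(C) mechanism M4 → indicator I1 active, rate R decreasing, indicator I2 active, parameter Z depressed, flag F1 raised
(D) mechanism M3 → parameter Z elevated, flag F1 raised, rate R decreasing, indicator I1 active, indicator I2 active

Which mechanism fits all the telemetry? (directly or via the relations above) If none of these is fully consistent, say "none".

none

Per-candidate check:
(A) process P2 — fails on parameter Z depressed, flag F1 raised, rate R decreasing, indicator I1 active (predicts parameter Z elevated, not parameter Z depressed; predicts rate R increasing, not rate R decreasing)
(B) mechanism M5 — indicator I2 active miss; parameter Z depressed miss; signal on channel 2 match; flag F1 raised match; rate R decreasing miss; indicator I1 active miss
(C) mechanism M4 — does not account for signal on channel 2
(D) mechanism M3 — fails on parameter Z depressed, signal on channel 2 (predicts parameter Z elevated, not parameter Z depressed)
No candidate is consistent with all observations.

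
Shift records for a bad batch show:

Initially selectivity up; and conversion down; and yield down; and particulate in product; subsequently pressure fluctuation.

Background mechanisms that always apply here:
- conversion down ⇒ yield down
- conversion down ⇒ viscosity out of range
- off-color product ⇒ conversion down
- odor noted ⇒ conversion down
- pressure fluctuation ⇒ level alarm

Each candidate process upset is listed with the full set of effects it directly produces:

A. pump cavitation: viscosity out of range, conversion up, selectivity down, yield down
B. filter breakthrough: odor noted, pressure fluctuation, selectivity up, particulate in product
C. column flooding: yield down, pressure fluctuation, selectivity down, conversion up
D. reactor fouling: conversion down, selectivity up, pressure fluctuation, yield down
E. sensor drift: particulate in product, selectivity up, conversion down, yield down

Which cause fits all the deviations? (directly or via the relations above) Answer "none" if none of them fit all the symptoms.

B

Testing each hypothesis:
(A) pump cavitation — fails on selectivity up, conversion down, particulate in product, pressure fluctuation (predicts selectivity down, not selectivity up; predicts conversion up, not conversion down)
(B) filter breakthrough — selectivity up match; conversion down match (through odor noted → conversion down); yield down match (through odor noted → conversion down → yield down); particulate in product match; pressure fluctuation match
(C) column flooding — selectivity up miss; conversion down miss; yield down match; particulate in product miss; pressure fluctuation match
(D) reactor fouling — does not account for particulate in product
(E) sensor drift — does not account for pressure fluctuation
(B) alone accounts for all the evidence.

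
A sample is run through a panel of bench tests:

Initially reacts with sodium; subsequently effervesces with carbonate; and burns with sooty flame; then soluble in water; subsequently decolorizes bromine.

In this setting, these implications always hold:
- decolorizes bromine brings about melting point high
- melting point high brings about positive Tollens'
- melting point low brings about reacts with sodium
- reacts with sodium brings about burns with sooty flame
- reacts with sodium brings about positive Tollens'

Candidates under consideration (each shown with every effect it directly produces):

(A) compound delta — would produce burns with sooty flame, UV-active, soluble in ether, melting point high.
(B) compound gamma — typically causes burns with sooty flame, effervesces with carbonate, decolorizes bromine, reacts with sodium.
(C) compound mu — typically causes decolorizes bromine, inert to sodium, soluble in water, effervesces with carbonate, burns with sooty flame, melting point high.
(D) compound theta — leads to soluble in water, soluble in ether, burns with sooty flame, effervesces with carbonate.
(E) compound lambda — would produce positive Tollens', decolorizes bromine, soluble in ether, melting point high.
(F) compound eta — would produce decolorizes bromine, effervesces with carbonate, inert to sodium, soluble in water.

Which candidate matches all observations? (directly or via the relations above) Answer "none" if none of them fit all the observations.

Checking each candidate against the observations:
(A) compound delta — does not account for reacts with sodium, effervesces with carbonate, soluble in water, decolorizes bromine
(B) compound gamma — reacts with sodium yes; effervesces with carbonate yes; burns with sooty flame yes; soluble in water NO; decolorizes bromine yes
(C) compound mu — fails on reacts with sodium (predicts inert to sodium, not reacts with sodium)
(D) compound theta — reacts with sodium NO; effervesces with carbonate yes; burns with sooty flame yes; soluble in water yes; decolorizes bromine NO
(E) compound lambda — reacts with sodium NO; effervesces with carbonate NO; burns with sooty flame NO; soluble in water NO; decolorizes bromine yes
(F) compound eta — fails on reacts with sodium, burns with sooty flame (predicts inert to sodium, not reacts with sodium)
No candidate is consistent with all observations.

none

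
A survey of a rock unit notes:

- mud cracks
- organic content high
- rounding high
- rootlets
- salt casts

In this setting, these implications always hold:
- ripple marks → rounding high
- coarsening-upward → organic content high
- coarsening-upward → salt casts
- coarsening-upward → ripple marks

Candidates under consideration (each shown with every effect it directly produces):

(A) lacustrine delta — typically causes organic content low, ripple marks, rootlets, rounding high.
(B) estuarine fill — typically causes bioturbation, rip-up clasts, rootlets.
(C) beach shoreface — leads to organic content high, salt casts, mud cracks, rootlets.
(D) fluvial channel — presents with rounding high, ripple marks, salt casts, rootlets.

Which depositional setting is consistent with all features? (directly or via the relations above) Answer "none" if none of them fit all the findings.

none

Testing each hypothesis:
(A) lacustrine delta — fails on mud cracks, organic content high, salt casts (predicts organic content low, not organic content high)
(B) estuarine fill — does not account for mud cracks, organic content high, rounding high, salt casts
(C) beach shoreface — does not account for rounding high
(D) fluvial channel — mud cracks miss; organic content high miss; rounding high match; rootlets match; salt casts match
Every candidate fails on at least one observation.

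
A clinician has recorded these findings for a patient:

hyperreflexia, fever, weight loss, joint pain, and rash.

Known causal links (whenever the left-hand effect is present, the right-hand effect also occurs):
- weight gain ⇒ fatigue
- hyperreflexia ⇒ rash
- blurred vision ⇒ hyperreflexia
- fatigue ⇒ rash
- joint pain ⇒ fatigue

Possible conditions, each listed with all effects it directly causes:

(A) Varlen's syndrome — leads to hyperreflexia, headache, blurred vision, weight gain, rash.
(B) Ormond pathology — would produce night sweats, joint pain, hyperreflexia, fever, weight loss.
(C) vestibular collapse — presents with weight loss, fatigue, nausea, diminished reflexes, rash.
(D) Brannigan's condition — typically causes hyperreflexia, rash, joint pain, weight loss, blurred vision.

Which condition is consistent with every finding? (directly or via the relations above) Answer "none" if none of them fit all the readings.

B

Testing each hypothesis:
(A) Varlen's syndrome — fails on fever, weight loss, joint pain (predicts weight gain, not weight loss)
(B) Ormond pathology — hyperreflexia match; fever match; weight loss match; joint pain match; rash match (by hyperreflexia → rash)
(C) vestibular collapse — hyperreflexia miss; fever miss; weight loss match; joint pain miss; rash match
(D) Brannigan's condition — hyperreflexia match; fever miss; weight loss match; joint pain match; rash match
(B) is the only candidate with no mismatches.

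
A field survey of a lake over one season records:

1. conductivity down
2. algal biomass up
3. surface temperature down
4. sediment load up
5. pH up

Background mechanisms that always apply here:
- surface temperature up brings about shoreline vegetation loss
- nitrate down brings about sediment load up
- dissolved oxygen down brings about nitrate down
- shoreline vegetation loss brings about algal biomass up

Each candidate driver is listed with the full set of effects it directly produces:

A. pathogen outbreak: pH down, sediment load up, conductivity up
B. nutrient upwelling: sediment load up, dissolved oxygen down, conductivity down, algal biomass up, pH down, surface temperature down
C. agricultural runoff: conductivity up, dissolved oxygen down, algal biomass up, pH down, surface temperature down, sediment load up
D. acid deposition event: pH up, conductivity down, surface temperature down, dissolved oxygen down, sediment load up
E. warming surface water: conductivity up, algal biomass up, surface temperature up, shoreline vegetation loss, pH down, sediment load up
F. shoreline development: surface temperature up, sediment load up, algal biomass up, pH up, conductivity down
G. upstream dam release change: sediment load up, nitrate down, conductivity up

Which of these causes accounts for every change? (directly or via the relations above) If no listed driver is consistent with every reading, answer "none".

Per-candidate check:
(A) pathogen outbreak — fails on conductivity down, algal biomass up, surface temperature down, pH up (predicts conductivity up, not conductivity down; predicts pH down, not pH up)
(B) nutrient upwelling — fails on pH up (predicts pH down, not pH up)
(C) agricultural runoff — fails on conductivity down, pH up (predicts conductivity up, not conductivity down; predicts pH down, not pH up)
(D) acid deposition event — conductivity down yes; algal biomass up NO; surface temperature down yes; sediment load up yes; pH up yes
(E) warming surface water — conductivity down NO; algal biomass up yes; surface temperature down NO; sediment load up yes; pH up NO
(F) shoreline development — fails on surface temperature down (predicts surface temperature up, not surface temperature down)
(G) upstream dam release change — conductivity down NO; algal biomass up NO; surface temperature down NO; sediment load up yes; pH up NO
None of the listed candidates fits everything.

none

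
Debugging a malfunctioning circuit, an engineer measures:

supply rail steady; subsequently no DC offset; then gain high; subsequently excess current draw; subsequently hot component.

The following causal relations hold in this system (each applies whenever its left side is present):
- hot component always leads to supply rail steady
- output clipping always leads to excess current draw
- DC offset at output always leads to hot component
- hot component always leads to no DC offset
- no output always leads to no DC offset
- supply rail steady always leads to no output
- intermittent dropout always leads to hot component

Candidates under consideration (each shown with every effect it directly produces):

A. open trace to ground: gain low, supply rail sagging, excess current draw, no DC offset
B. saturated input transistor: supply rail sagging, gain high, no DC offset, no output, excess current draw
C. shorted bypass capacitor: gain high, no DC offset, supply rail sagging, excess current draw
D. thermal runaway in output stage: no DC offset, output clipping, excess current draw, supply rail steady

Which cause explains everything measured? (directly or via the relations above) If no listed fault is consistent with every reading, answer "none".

Per-candidate check:
(A) open trace to ground — supply rail steady -; no DC offset +; gain high -; excess current draw +; hot component -
(B) saturated input transistor — supply rail steady -; no DC offset +; gain high +; excess current draw +; hot component -
(C) shorted bypass capacitor — fails on supply rail steady, hot component (predicts supply rail sagging, not supply rail steady)
(D) thermal runaway in output stage — does not account for gain high, hot component
Every candidate fails on at least one observation.

none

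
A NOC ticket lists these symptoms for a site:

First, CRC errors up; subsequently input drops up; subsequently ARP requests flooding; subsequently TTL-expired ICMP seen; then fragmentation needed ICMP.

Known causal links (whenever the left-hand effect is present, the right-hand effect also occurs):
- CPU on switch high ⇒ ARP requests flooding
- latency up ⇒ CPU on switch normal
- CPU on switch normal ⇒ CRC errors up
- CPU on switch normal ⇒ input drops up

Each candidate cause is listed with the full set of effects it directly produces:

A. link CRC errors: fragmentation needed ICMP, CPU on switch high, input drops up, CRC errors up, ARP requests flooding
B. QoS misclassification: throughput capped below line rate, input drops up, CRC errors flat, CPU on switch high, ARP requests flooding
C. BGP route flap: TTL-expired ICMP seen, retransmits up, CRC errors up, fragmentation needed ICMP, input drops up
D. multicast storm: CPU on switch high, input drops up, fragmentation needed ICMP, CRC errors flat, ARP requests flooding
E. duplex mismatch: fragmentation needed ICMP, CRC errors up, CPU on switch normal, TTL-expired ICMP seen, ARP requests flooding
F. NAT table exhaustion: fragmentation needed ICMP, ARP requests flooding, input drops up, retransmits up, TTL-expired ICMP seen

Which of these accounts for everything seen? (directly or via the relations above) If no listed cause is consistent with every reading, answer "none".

E

For each candidate, compare predicted effects to what was observed:
(A) link CRC errors — CRC errors up ✓; input drops up ✓; ARP requests flooding ✓; TTL-expired ICMP seen ✗; fragmentation needed ICMP ✓
(B) QoS misclassification — fails on CRC errors up, TTL-expired ICMP seen, fragmentation needed ICMP (predicts CRC errors flat, not CRC errors up)
(C) BGP route flap — CRC errors up ✓; input drops up ✓; ARP requests flooding ✗; TTL-expired ICMP seen ✓; fragmentation needed ICMP ✓
(D) multicast storm — fails on CRC errors up, TTL-expired ICMP seen (predicts CRC errors flat, not CRC errors up)
(E) duplex mismatch — CRC errors up ✓; input drops up ✓ (through CPU on switch normal → input drops up); ARP requests flooding ✓; TTL-expired ICMP seen ✓; fragmentation needed ICMP ✓
(F) NAT table exhaustion — does not account for CRC errors up
(E) is the only candidate with no mismatches.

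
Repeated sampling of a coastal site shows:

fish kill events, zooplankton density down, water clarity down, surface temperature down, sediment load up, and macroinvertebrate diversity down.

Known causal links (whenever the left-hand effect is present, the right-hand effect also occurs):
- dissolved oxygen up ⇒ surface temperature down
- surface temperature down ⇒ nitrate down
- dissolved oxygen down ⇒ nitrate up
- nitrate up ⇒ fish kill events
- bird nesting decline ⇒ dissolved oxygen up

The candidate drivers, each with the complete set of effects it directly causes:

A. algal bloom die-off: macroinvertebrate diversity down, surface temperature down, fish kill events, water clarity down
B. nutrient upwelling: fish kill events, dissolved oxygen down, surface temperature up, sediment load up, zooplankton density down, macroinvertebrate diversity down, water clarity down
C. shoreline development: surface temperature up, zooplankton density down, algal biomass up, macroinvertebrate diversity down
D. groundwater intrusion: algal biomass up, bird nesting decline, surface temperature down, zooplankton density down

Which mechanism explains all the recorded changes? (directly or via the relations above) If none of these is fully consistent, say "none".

none

Testing each hypothesis:
(A) algal bloom die-off — fish kill events +; zooplankton density down -; water clarity down +; surface temperature down +; sediment load up -; macroinvertebrate diversity down +
(B) nutrient upwelling — fails on surface temperature down (predicts surface temperature up, not surface temperature down)
(C) shoreline development — fish kill events -; zooplankton density down +; water clarity down -; surface temperature down -; sediment load up -; macroinvertebrate diversity down +
(D) groundwater intrusion — fish kill events -; zooplankton density down +; water clarity down -; surface temperature down +; sediment load up -; macroinvertebrate diversity down -
No candidate is consistent with all observations.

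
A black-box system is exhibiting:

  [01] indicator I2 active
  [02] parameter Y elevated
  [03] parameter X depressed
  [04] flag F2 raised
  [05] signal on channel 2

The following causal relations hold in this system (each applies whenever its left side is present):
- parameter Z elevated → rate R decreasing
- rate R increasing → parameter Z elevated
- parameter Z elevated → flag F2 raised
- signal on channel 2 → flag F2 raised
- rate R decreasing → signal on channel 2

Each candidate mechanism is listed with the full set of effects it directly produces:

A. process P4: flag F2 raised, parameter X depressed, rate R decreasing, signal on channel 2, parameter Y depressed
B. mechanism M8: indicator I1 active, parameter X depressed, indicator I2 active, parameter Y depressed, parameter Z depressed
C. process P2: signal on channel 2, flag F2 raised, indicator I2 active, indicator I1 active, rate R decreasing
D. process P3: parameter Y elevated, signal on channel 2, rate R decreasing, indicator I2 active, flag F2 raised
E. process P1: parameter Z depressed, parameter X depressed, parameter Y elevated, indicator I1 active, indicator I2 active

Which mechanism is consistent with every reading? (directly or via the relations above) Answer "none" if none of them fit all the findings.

For each candidate, compare predicted effects to what was observed:
(A) process P4 — indicator I2 active ✗; parameter Y elevated ✗; parameter X depressed ✓; flag F2 raised ✓; signal on channel 2 ✓
(B) mechanism M8 — fails on parameter Y elevated, flag F2 raised, signal on channel 2 (predicts parameter Y depressed, not parameter Y elevated)
(C) process P2 — does not account for parameter Y elevated, parameter X depressed
(D) process P3 — indicator I2 active ✓; parameter Y elevated ✓; parameter X depressed ✗; flag F2 raised ✓; signal on channel 2 ✓
(E) process P1 — does not account for flag F2 raised, signal on channel 2
Every candidate fails on at least one observation.

none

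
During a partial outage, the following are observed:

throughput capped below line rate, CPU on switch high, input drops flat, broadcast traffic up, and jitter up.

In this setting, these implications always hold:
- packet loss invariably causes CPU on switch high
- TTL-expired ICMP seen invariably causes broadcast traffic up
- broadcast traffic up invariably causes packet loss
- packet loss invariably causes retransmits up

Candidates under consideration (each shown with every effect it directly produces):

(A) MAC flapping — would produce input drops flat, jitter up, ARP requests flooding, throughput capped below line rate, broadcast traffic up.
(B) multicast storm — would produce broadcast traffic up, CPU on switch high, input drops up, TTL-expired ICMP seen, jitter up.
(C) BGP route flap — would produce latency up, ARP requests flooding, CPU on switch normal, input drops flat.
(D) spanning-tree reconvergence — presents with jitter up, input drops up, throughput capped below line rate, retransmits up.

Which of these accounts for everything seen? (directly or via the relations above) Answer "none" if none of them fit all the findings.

A

Per-candidate check:
(A) MAC flapping — throughput capped below line rate match; CPU on switch high match (by broadcast traffic up → packet loss → CPU on switch high); input drops flat match; broadcast traffic up match; jitter up match
(B) multicast storm — throughput capped below line rate miss; CPU on switch high match; input drops flat miss; broadcast traffic up match; jitter up match
(C) BGP route flap — fails on throughput capped below line rate, CPU on switch high, broadcast traffic up, jitter up (predicts CPU on switch normal, not CPU on switch high)
(D) spanning-tree reconvergence — fails on CPU on switch high, input drops flat, broadcast traffic up (predicts input drops up, not input drops flat)
(A) is the only candidate with no mismatches.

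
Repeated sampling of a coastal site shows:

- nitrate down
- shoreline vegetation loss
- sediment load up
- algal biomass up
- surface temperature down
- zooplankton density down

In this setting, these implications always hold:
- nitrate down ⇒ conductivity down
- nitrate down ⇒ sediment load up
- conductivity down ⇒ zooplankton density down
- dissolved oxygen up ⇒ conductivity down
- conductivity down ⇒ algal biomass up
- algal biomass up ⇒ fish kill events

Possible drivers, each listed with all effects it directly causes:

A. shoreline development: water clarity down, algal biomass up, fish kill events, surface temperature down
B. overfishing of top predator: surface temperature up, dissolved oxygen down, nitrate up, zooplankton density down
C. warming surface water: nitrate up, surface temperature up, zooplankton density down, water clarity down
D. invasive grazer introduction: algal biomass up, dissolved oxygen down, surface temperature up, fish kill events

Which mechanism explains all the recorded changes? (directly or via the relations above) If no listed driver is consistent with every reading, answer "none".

Testing each hypothesis:
(A) shoreline development — does not account for nitrate down, shoreline vegetation loss, sediment load up, zooplankton density down
(B) overfishing of top predator — fails on nitrate down, shoreline vegetation loss, sediment load up, algal biomass up, surface temperature down (predicts nitrate up, not nitrate down; predicts surface temperature up, not surface temperature down)
(C) warming surface water — fails on nitrate down, shoreline vegetation loss, sediment load up, algal biomass up, surface temperature down (predicts nitrate up, not nitrate down; predicts surface temperature up, not surface temperature down)
(D) invasive grazer introduction — fails on nitrate down, shoreline vegetation loss, sediment load up, surface temperature down, zooplankton density down (predicts surface temperature up, not surface temperature down)
No candidate is consistent with all observations.

none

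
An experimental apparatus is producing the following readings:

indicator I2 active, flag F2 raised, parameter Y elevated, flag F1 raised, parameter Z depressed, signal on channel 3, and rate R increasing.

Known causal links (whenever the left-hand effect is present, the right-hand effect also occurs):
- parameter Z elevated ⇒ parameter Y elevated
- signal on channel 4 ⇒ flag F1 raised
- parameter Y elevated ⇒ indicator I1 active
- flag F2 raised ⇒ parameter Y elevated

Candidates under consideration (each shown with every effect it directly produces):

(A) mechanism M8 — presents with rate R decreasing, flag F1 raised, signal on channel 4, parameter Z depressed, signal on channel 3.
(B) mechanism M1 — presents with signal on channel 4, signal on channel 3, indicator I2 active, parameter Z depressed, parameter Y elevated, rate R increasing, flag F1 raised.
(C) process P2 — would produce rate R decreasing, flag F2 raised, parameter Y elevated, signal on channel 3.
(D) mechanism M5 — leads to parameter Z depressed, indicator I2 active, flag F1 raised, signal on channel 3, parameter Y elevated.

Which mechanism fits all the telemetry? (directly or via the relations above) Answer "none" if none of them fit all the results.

none

For each candidate, compare predicted effects to what was observed:
(A) mechanism M8 — indicator I2 active -; flag F2 raised -; parameter Y elevated -; flag F1 raised +; parameter Z depressed +; signal on channel 3 +; rate R increasing -
(B) mechanism M1 — does not account for flag F2 raised
(C) process P2 — indicator I2 active -; flag F2 raised +; parameter Y elevated +; flag F1 raised -; parameter Z depressed -; signal on channel 3 +; rate R increasing -
(D) mechanism M5 — indicator I2 active +; flag F2 raised -; parameter Y elevated +; flag F1 raised +; parameter Z depressed +; signal on channel 3 +; rate R increasing -
Every candidate fails on at least one observation.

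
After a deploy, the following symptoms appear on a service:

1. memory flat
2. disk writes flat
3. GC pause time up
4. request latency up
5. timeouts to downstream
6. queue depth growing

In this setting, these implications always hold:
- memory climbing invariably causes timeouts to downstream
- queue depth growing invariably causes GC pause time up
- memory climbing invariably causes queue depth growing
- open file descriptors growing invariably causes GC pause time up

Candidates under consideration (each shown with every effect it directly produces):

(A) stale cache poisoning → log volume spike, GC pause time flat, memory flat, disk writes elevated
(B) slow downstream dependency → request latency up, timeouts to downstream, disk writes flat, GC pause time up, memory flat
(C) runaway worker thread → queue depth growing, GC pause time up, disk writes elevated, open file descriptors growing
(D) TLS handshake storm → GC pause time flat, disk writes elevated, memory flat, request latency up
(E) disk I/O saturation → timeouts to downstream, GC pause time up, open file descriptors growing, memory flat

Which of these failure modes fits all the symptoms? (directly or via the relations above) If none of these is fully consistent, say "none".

Checking each candidate against the observations:
(A) stale cache poisoning — memory flat ✓; disk writes flat ✗; GC pause time up ✗; request latency up ✗; timeouts to downstream ✗; queue depth growing ✗
(B) slow downstream dependency — memory flat ✓; disk writes flat ✓; GC pause time up ✓; request latency up ✓; timeouts to downstream ✓; queue depth growing ✗
(C) runaway worker thread — fails on memory flat, disk writes flat, request latency up, timeouts to downstream (predicts disk writes elevated, not disk writes flat)
(D) TLS handshake storm — memory flat ✓; disk writes flat ✗; GC pause time up ✗; request latency up ✓; timeouts to downstream ✗; queue depth growing ✗
(E) disk I/O saturation — does not account for disk writes flat, request latency up, queue depth growing
None of the listed candidates fits everything.

none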